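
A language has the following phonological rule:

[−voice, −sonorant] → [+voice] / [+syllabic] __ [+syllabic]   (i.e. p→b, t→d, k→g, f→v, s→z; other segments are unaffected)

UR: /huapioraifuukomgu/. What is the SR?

/p/ is a voiceless obstruent between vowels /a/ and /i/, so it voices to [b].
/f/ is a voiceless obstruent between vowels /i/ and /u/, so it voices to [v].
/k/ is a voiceless obstruent between vowels /u/ and /o/, so it voices to [g].
Surface form: [huabioraivuugomgu].

huabioraivuugomgu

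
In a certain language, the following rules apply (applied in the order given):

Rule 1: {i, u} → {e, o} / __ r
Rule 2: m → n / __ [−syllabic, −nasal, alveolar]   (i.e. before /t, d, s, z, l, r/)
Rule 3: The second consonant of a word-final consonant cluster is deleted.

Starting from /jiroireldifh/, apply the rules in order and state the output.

Rule 1 (pre-rhotic lowering): /i/ is a high vowel immediately before /r/, so it lowers to [e]. /i/ is a high vowel immediately before /r/, so it lowers to [e]. /jiroireldifh/ → jeroereldifh.
Rule 2 (nasal place assimilation): no segment meets the environment; /jeroereldifh/ is unchanged.
Rule 3 (final cluster simplification): /h/ is the second consonant of a word-final cluster /fh/, so it deletes. /jeroereldifh/ → jeroereldif.

jeroereldif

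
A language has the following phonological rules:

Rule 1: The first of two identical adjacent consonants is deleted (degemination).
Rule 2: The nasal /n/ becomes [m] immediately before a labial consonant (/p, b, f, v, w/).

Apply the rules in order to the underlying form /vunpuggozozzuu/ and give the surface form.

Rule 1 (degemination): /gg/ is a geminate; the first /g/ deletes. /zz/ is a geminate; the first /z/ deletes. /vunpuggozozzuu/ → vunpugozozuu.
Rule 2 (nasal place assimilation): /n/ precedes the labial consonant /p/, so it assimilates in place to [m]. /vunpugozozuu/ → vumpugozozuu.

vumpugozozuu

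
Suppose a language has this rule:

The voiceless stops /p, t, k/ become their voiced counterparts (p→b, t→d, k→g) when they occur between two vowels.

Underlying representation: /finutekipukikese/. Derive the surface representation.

/t/ is a voiceless stop between vowels /u/ and /e/, so it voices to [d].
/k/ is a voiceless stop between vowels /e/ and /i/, so it voices to [g].
/p/ is a voiceless stop between vowels /i/ and /u/, so it voices to [b].
/k/ is a voiceless stop between vowels /u/ and /i/, so it voices to [g].
/k/ is a voiceless stop between vowels /i/ and /e/, so it voices to [g].
Surface form: [finudegibugigese].

finudegibugigese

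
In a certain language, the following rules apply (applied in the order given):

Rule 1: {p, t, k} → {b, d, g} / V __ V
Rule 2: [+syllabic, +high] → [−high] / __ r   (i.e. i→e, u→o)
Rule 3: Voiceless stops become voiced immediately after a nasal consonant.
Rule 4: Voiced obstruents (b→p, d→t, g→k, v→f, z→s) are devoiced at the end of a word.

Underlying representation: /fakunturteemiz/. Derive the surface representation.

Rule 1 (intervocalic voicing): /k/ is a voiceless stop between vowels /a/ and /u/, so it voices to [g]. /fakunturteemiz/ → fagunturteemiz.
Rule 2 (pre-rhotic lowering): /u/ is a high vowel immediately before /r/, so it lowers to [o]. /fagunturteemiz/ → faguntorteemiz.
Rule 3 (post-nasal voicing): /t/ is a voiceless stop immediately after the nasal /n/, so it voices to [d]. /faguntorteemiz/ → fagundorteemiz.
Rule 4 (final devoicing): /z/ is a voiced obstruent in word-final position, so it devoices to [s]. /fagundorteemiz/ → fagundorteemis.

fagundorteemis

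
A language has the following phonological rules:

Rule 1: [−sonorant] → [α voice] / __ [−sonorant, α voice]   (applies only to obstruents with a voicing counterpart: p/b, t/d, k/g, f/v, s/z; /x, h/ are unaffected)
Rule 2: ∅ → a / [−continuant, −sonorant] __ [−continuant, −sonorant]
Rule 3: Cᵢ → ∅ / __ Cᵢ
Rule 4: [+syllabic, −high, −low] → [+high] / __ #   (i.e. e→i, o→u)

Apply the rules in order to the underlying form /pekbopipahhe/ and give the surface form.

pegabopipahi

Rule 1 (regressive voicing assimilation): /k/ precedes the voiced obstruent /b/, so it voices to [g] by assimilation. /pekbopipahhe/ → pegbopipahhe.
Rule 2 (stop-cluster a-epenthesis): /g/ and /b/ form a stop–stop cluster, so [a] is inserted between them. /pegbopipahhe/ → pegabopipahhe.
Rule 3 (degemination): /hh/ is a geminate; the first /h/ deletes. /pegabopipahhe/ → pegabopipahe.
Rule 4 (final vowel raising): /e/ is a mid vowel in word-final position, so it raises to [i]. /pegabopipahe/ → pegabopipahi.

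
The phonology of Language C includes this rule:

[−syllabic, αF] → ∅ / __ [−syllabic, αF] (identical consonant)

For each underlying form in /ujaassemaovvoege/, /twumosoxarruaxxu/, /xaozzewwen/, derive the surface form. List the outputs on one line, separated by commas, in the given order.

/ujaassemaovvoege/: /ss/ is a geminate; the first /s/ deletes. /vv/ is a geminate; the first /v/ deletes. → [ujaasemaovoege].
/twumosoxarruaxxu/: /rr/ is a geminate; the first /r/ deletes. /xx/ is a geminate; the first /x/ deletes. → [twumosoxaruaxu].
/xaozzewwen/: /zz/ is a geminate; the first /z/ deletes. /ww/ is a geminate; the first /w/ deletes. → [xaozewen].

ujaasemaovoege, twumosoxaruaxu, xaozewen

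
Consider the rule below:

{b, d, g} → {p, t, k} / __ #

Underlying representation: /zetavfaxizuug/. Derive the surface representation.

/g/ is a voiced stop in word-final position, so it devoices to [k].
Surface form: [zetavfaxizuuk].

zetavfaxizuuk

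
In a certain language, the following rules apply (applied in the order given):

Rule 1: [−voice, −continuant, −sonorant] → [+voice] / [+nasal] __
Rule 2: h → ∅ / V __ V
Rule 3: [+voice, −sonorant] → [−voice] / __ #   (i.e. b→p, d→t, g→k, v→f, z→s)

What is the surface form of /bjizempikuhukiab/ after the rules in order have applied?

bjizembikuukiap

Rule 1 (post-nasal voicing): /p/ is a voiceless stop immediately after the nasal /m/, so it voices to [b]. /bjizempikuhukiab/ → bjizembikuhukiab.
Rule 2 (intervocalic h-deletion): /h/ occurs between vowels /u/ and /u/, so it deletes. /bjizembikuhukiab/ → bjizembikuukiab.
Rule 3 (final devoicing): /b/ is a voiced obstruent in word-final position, so it devoices to [p]. /bjizembikuukiab/ → bjizembikuukiap.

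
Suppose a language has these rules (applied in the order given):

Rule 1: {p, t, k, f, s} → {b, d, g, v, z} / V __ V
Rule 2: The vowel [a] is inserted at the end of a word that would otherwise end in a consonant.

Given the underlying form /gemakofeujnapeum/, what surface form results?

Rule 1 (intervocalic voicing): /k/ is a voiceless obstruent between vowels /a/ and /o/, so it voices to [g]. /f/ is a voiceless obstruent between vowels /o/ and /e/, so it voices to [v]. /p/ is a voiceless obstruent between vowels /a/ and /e/, so it voices to [b]. /gemakofeujnapeum/ → gemagoveujnabeum.
Rule 2 (final a-epenthesis): the form ends in the consonant /m/, so [a] is inserted word-finally. /gemagoveujnabeum/ → gemagoveujnabeuma.

gemagoveujnabeuma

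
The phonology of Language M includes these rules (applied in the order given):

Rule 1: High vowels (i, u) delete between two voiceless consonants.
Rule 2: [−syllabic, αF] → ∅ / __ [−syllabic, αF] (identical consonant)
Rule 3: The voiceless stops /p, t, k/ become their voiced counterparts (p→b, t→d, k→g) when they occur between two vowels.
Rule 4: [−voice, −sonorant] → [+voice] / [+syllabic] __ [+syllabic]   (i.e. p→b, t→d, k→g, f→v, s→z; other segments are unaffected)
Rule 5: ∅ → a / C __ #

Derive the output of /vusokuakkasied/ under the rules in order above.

Rule 1 (high vowel syncope): no segment meets the environment; /vusokuakkasied/ is unchanged.
Rule 2 (degemination): /kk/ is a geminate; the first /k/ deletes. /vusokuakkasied/ → vusokuakasied.
Rule 3 (intervocalic voicing): /k/ is a voiceless stop between vowels /o/ and /u/, so it voices to [g]. /k/ is a voiceless stop between vowels /a/ and /a/, so it voices to [g]. /vusokuakasied/ → vusoguagasied.
Rule 4 (intervocalic voicing): /s/ is a voiceless obstruent between vowels /u/ and /o/, so it voices to [z]. /s/ is a voiceless obstruent between vowels /a/ and /i/, so it voices to [z]. /vusoguagasied/ → vuzoguagazied.
Rule 5 (final a-epenthesis): the form ends in the consonant /d/, so [a] is inserted word-finally. /vuzoguagazied/ → vuzoguagazieda.

vuzoguagazieda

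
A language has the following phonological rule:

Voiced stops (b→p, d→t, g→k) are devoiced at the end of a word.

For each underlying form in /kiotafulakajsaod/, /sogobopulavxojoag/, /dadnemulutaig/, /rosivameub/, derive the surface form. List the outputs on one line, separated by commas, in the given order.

kiotafulakajsaot, sogobopulavxojoak, dadnemulutaik, rosivameup

/kiotafulakajsaod/: /d/ is a voiced stop in word-final position, so it devoices to [t]. → [kiotafulakajsaot].
/sogobopulavxojoag/: /g/ is a voiced stop in word-final position, so it devoices to [k]. → [sogobopulavxojoak].
/dadnemulutaig/: /g/ is a voiced stop in word-final position, so it devoices to [k]. → [dadnemulutaik].
/rosivameub/: /b/ is a voiced stop in word-final position, so it devoices to [p]. → [rosivameup].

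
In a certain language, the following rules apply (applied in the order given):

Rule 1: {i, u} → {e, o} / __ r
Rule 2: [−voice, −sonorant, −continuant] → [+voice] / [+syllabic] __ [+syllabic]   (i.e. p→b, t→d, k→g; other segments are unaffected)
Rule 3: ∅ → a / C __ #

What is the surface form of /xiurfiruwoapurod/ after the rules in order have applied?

Rule 1 (pre-rhotic lowering): /u/ is a high vowel immediately before /r/, so it lowers to [o]. /i/ is a high vowel immediately before /r/, so it lowers to [e]. /u/ is a high vowel immediately before /r/, so it lowers to [o]. /xiurfiruwoapurod/ → xiorferuwoaporod.
Rule 2 (intervocalic voicing): /p/ is a voiceless stop between vowels /a/ and /o/, so it voices to [b]. /xiorferuwoaporod/ → xiorferuwoaborod.
Rule 3 (final a-epenthesis): the form ends in the consonant /d/, so [a] is inserted word-finally. /xiorferuwoaborod/ → xiorferuwoaboroda.

xiorferuwoaboroda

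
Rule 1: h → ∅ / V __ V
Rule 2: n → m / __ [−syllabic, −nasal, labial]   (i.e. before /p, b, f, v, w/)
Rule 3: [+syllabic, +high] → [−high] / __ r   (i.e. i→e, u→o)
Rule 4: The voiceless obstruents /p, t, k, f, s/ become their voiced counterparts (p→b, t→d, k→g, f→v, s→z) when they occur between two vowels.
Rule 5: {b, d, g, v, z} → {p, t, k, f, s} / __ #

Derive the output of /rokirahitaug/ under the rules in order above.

rogeraidauk

Rule 1 (intervocalic h-deletion): /h/ occurs between vowels /a/ and /i/, so it deletes. /rokirahitaug/ → rokiraitaug.
Rule 2 (nasal place assimilation): no segment meets the environment; /rokiraitaug/ is unchanged.
Rule 3 (pre-rhotic lowering): /i/ is a high vowel immediately before /r/, so it lowers to [e]. /rokiraitaug/ → rokeraitaug.
Rule 4 (intervocalic voicing): /k/ is a voiceless obstruent between vowels /o/ and /e/, so it voices to [g]. /t/ is a voiceless obstruent between vowels /i/ and /a/, so it voices to [d]. /rokeraitaug/ → rogeraidaug.
Rule 5 (final devoicing): /g/ is a voiced obstruent in word-final position, so it devoices to [k]. /rogeraidaug/ → rogeraidauk.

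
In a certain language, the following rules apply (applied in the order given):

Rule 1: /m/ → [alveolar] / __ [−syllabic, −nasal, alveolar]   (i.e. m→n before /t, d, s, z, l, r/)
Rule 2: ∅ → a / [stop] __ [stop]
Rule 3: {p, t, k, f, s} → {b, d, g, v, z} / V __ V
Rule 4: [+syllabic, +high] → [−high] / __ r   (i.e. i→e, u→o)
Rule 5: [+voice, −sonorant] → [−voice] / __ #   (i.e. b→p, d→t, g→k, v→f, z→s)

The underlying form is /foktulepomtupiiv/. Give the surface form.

fogadulebontubiif

Rule 1 (nasal place assimilation): /m/ precedes the alveolar consonant /t/, so it assimilates in place to [n]. /foktulepomtupiiv/ → foktulepontupiiv.
Rule 2 (stop-cluster a-epenthesis): /k/ and /t/ form a stop–stop cluster, so [a] is inserted between them. /foktulepontupiiv/ → fokatulepontupiiv.
Rule 3 (intervocalic voicing): /k/ is a voiceless obstruent between vowels /o/ and /a/, so it voices to [g]. /t/ is a voiceless obstruent between vowels /a/ and /u/, so it voices to [d]. /p/ is a voiceless obstruent between vowels /e/ and /o/, so it voices to [b]. /p/ is a voiceless obstruent between vowels /u/ and /i/, so it voices to [b]. /fokatulepontupiiv/ → fogadulebontubiiv.
Rule 4 (pre-rhotic lowering): no segment meets the environment; /fogadulebontubiiv/ is unchanged.
Rule 5 (final devoicing): /v/ is a voiced obstruent in word-final position, so it devoices to [f]. /fogadulebontubiiv/ → fogadulebontubiif.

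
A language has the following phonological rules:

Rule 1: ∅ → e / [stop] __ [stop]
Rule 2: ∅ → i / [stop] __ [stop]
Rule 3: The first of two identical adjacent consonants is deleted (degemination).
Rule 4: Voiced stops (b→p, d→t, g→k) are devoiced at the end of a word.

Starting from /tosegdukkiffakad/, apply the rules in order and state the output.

tosegedukekifakat

Rule 1 (stop-cluster e-epenthesis): /g/ and /d/ form a stop–stop cluster, so [e] is inserted between them. /k/ and /k/ form a stop–stop cluster, so [e] is inserted between them. /tosegdukkiffakad/ → tosegedukekiffakad.
Rule 2 (stop-cluster i-epenthesis): no segment meets the environment; /tosegedukekiffakad/ is unchanged.
Rule 3 (degemination): /ff/ is a geminate; the first /f/ deletes. /tosegedukekiffakad/ → tosegedukekifakad.
Rule 4 (final devoicing): /d/ is a voiced stop in word-final position, so it devoices to [t]. /tosegedukekifakad/ → tosegedukekifakat.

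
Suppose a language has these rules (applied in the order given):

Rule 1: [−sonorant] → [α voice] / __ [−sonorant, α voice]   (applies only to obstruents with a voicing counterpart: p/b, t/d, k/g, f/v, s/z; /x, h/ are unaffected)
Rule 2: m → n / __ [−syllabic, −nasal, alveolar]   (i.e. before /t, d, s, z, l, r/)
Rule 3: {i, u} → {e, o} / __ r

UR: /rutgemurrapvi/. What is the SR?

rudgemorrabvi

Rule 1 (regressive voicing assimilation): /t/ precedes the voiced obstruent /g/, so it voices to [d] by assimilation. /p/ precedes the voiced obstruent /v/, so it voices to [b] by assimilation. /rutgemurrapvi/ → rudgemurrabvi.
Rule 2 (nasal place assimilation): no segment meets the environment; /rudgemurrabvi/ is unchanged.
Rule 3 (pre-rhotic lowering): /u/ is a high vowel immediately before /r/, so it lowers to [o]. /rudgemurrabvi/ → rudgemorrabvi.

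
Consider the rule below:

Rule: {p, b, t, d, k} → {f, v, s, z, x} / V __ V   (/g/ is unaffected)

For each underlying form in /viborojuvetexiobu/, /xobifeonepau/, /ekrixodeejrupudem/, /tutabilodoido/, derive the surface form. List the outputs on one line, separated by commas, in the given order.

/viborojuvetexiobu/: /b/ is a stop between vowels /i/ and /o/, so it spirantizes to the fricative [v]. /t/ is a stop between vowels /e/ and /e/, so it spirantizes to the fricative [s]. /b/ is a stop between vowels /o/ and /u/, so it spirantizes to the fricative [v]. → [vivorojuvesexiovu].
/xobifeonepau/: /b/ is a stop between vowels /o/ and /i/, so it spirantizes to the fricative [v]. /p/ is a stop between vowels /e/ and /a/, so it spirantizes to the fricative [f]. → [xovifeonefau].
/ekrixodeejrupudem/: /d/ is a stop between vowels /o/ and /e/, so it spirantizes to the fricative [z]. /p/ is a stop between vowels /u/ and /u/, so it spirantizes to the fricative [f]. /d/ is a stop between vowels /u/ and /e/, so it spirantizes to the fricative [z]. → [ekrixozeejrufuzem].
/tutabilodoido/: /t/ is a stop between vowels /u/ and /a/, so it spirantizes to the fricative [s]. /b/ is a stop between vowels /a/ and /i/, so it spirantizes to the fricative [v]. /d/ is a stop between vowels /o/ and /o/, so it spirantizes to the fricative [z]. /d/ is a stop between vowels /i/ and /o/, so it spirantizes to the fricative [z]. → [tusavilozoizo].

vivorojuvesexiovu, xovifeonefau, ekrixozeejrufuzem, tusavilozoizo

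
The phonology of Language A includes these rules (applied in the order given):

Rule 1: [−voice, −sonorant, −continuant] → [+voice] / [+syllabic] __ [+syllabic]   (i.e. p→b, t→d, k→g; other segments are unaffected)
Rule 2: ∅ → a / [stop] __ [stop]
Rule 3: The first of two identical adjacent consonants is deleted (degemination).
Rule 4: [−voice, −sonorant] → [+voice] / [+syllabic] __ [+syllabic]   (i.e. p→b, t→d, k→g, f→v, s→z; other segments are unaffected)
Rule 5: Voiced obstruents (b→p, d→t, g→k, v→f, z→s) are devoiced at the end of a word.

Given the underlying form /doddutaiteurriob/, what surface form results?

Rule 1 (intervocalic voicing): /t/ is a voiceless stop between vowels /u/ and /a/, so it voices to [d]. /t/ is a voiceless stop between vowels /i/ and /e/, so it voices to [d]. /doddutaiteurriob/ → doddudaideurriob.
Rule 2 (stop-cluster a-epenthesis): /d/ and /d/ form a stop–stop cluster, so [a] is inserted between them. /doddudaideurriob/ → dodadudaideurriob.
Rule 3 (degemination): /rr/ is a geminate; the first /r/ deletes. /dodadudaideurriob/ → dodadudaideuriob.
Rule 4 (intervocalic voicing): no segment meets the environment; /dodadudaideuriob/ is unchanged.
Rule 5 (final devoicing): /b/ is a voiced obstruent in word-final position, so it devoices to [p]. /dodadudaideuriob/ → dodadudaideuriop.

dodadudaideuriop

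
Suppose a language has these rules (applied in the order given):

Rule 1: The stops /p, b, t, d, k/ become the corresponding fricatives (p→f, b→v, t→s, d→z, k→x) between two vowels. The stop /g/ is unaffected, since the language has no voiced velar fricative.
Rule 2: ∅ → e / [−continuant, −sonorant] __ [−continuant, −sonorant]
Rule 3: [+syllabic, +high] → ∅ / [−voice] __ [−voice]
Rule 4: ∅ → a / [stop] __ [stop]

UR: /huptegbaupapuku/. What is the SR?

hpetegebaufafxu

Rule 1 (intervocalic spirantization): /p/ is a stop between vowels /u/ and /a/, so it spirantizes to the fricative [f]. /p/ is a stop between vowels /a/ and /u/, so it spirantizes to the fricative [f]. /k/ is a stop between vowels /u/ and /u/, so it spirantizes to the fricative [x]. /huptegbaupapuku/ → huptegbaufafuxu.
Rule 2 (stop-cluster e-epenthesis): /p/ and /t/ form a stop–stop cluster, so [e] is inserted between them. /g/ and /b/ form a stop–stop cluster, so [e] is inserted between them. /huptegbaufafuxu/ → hupetegebaufafuxu.
Rule 3 (high vowel syncope): /u/ is a high vowel flanked by voiceless consonants /h/ and /p/, so it deletes. /u/ is a high vowel flanked by voiceless consonants /f/ and /x/, so it deletes. /hupetegebaufafuxu/ → hpetegebaufafxu.
Rule 4 (stop-cluster a-epenthesis): no segment meets the environment; /hpetegebaufafxu/ is unchanged.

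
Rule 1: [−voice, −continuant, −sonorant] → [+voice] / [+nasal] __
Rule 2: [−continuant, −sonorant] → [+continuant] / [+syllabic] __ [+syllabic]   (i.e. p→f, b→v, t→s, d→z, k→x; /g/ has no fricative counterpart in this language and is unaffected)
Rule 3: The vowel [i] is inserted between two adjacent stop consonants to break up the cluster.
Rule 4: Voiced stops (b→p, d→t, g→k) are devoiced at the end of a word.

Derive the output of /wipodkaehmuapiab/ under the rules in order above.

Rule 1 (post-nasal voicing): no segment meets the environment; /wipodkaehmuapiab/ is unchanged.
Rule 2 (intervocalic spirantization): /p/ is a stop between vowels /i/ and /o/, so it spirantizes to the fricative [f]. /p/ is a stop between vowels /a/ and /i/, so it spirantizes to the fricative [f]. /wipodkaehmuapiab/ → wifodkaehmuafiab.
Rule 3 (stop-cluster i-epenthesis): /d/ and /k/ form a stop–stop cluster, so [i] is inserted between them. /wifodkaehmuafiab/ → wifodikaehmuafiab.
Rule 4 (final devoicing): /b/ is a voiced stop in word-final position, so it devoices to [p]. /wifodikaehmuafiab/ → wifodikaehmuafiap.

wifodikaehmuafiap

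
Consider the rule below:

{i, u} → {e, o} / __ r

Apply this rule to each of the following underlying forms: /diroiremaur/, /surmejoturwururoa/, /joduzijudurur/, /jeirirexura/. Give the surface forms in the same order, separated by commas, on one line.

/diroiremaur/: /i/ is a high vowel immediately before /r/, so it lowers to [e]. /i/ is a high vowel immediately before /r/, so it lowers to [e]. /u/ is a high vowel immediately before /r/, so it lowers to [o]. → [deroeremaor].
/surmejoturwururoa/: /u/ is a high vowel immediately before /r/, so it lowers to [o]. /u/ is a high vowel immediately before /r/, so it lowers to [o]. /u/ is a high vowel immediately before /r/, so it lowers to [o]. /u/ is a high vowel immediately before /r/, so it lowers to [o]. → [sormejotorwororoa].
/joduzijudurur/: /u/ is a high vowel immediately before /r/, so it lowers to [o]. /u/ is a high vowel immediately before /r/, so it lowers to [o]. → [joduzijudoror].
/jeirirexura/: /i/ is a high vowel immediately before /r/, so it lowers to [e]. /i/ is a high vowel immediately before /r/, so it lowers to [e]. /u/ is a high vowel immediately before /r/, so it lowers to [o]. → [jeererexora].

deroeremaor, sormejotorwororoa, joduzijudoror, jeererexora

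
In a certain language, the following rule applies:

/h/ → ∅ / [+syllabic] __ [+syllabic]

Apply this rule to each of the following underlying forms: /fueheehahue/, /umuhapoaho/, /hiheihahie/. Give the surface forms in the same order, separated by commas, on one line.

fueeeaue, umuapoao, hieiaie

/fueheehahue/: /h/ occurs between vowels /e/ and /e/, so it deletes. /h/ occurs between vowels /e/ and /a/, so it deletes. /h/ occurs between vowels /a/ and /u/, so it deletes. → [fueeeaue].
/umuhapoaho/: /h/ occurs between vowels /u/ and /a/, so it deletes. /h/ occurs between vowels /a/ and /o/, so it deletes. → [umuapoao].
/hiheihahie/: /h/ occurs between vowels /i/ and /e/, so it deletes. /h/ occurs between vowels /i/ and /a/, so it deletes. /h/ occurs between vowels /a/ and /i/, so it deletes. → [hieiaie].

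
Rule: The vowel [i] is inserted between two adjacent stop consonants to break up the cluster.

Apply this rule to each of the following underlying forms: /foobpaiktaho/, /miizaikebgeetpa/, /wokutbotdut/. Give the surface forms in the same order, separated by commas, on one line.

foobipaikitaho, miizaikebigeetipa, wokutibotidut

/foobpaiktaho/: /b/ and /p/ form a stop–stop cluster, so [i] is inserted between them. /k/ and /t/ form a stop–stop cluster, so [i] is inserted between them. → [foobipaikitaho].
/miizaikebgeetpa/: /b/ and /g/ form a stop–stop cluster, so [i] is inserted between them. /t/ and /p/ form a stop–stop cluster, so [i] is inserted between them. → [miizaikebigeetipa].
/wokutbotdut/: /t/ and /b/ form a stop–stop cluster, so [i] is inserted between them. /t/ and /d/ form a stop–stop cluster, so [i] is inserted between them. → [wokutibotidut].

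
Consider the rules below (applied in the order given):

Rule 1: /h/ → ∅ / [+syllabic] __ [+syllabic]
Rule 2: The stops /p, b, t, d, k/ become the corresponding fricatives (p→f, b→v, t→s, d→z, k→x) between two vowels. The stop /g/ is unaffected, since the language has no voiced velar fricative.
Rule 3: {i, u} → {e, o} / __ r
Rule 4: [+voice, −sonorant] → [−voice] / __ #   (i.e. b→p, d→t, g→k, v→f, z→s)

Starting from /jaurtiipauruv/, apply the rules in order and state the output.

Rule 1 (intervocalic h-deletion): no segment meets the environment; /jaurtiipauruv/ is unchanged.
Rule 2 (intervocalic spirantization): /p/ is a stop between vowels /i/ and /a/, so it spirantizes to the fricative [f]. /jaurtiipauruv/ → jaurtiifauruv.
Rule 3 (pre-rhotic lowering): /u/ is a high vowel immediately before /r/, so it lowers to [o]. /u/ is a high vowel immediately before /r/, so it lowers to [o]. /jaurtiifauruv/ → jaortiifaoruv.
Rule 4 (final devoicing): /v/ is a voiced obstruent in word-final position, so it devoices to [f]. /jaortiifaoruv/ → jaortiifaoruf.

jaortiifaoruf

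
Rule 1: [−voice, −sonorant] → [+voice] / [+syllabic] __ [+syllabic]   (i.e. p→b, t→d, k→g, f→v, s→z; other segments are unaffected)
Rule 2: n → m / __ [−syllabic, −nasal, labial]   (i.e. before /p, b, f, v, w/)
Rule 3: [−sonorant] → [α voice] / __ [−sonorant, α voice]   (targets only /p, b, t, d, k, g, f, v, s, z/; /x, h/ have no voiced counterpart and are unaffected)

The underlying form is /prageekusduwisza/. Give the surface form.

prageeguzduwizza

Rule 1 (intervocalic voicing): /k/ is a voiceless obstruent between vowels /e/ and /u/, so it voices to [g]. /prageekusduwisza/ → prageegusduwisza.
Rule 2 (nasal place assimilation): no segment meets the environment; /prageegusduwisza/ is unchanged.
Rule 3 (regressive voicing assimilation): /s/ precedes the voiced obstruent /d/, so it voices to [z] by assimilation. /s/ precedes the voiced obstruent /z/, so it voices to [z] by assimilation. /prageegusduwisza/ → prageeguzduwizza.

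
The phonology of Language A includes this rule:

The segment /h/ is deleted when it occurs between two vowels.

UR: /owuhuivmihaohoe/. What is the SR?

owuuivmiaooe

/h/ occurs between vowels /u/ and /u/, so it deletes.
/h/ occurs between vowels /i/ and /a/, so it deletes.
/h/ occurs between vowels /o/ and /o/, so it deletes.
Surface form: [owuuivmiaooe].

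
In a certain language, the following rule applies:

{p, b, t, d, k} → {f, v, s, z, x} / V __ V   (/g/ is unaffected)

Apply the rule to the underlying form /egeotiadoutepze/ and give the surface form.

Scanning /egeotiadoutepze/: /t/ is a stop between vowels /o/ and /i/, so it spirantizes to the fricative [s]; /d/ is a stop between vowels /a/ and /o/, so it spirantizes to the fricative [z]; /t/ is a stop between vowels /u/ and /e/, so it spirantizes to the fricative [s]; /p/ at position 13 is not in the conditioning environment.
Result: [egeosiazousepze].

egeosiazousepze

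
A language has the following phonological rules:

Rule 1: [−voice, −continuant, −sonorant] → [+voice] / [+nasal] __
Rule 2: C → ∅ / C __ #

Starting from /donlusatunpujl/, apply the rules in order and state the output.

donlusatunbuj

Rule 1 (post-nasal voicing): /p/ is a voiceless stop immediately after the nasal /n/, so it voices to [b]. /donlusatunpujl/ → donlusatunbujl.
Rule 2 (final cluster simplification): /l/ is the second consonant of a word-final cluster /jl/, so it deletes. /donlusatunbujl/ → donlusatunbuj.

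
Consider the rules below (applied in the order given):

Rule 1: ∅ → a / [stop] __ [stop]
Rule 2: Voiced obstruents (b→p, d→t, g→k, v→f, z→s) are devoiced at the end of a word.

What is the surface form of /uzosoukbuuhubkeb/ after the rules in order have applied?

Rule 1 (stop-cluster a-epenthesis): /k/ and /b/ form a stop–stop cluster, so [a] is inserted between them. /b/ and /k/ form a stop–stop cluster, so [a] is inserted between them. /uzosoukbuuhubkeb/ → uzosoukabuuhubakeb.
Rule 2 (final devoicing): /b/ is a voiced obstruent in word-final position, so it devoices to [p]. /uzosoukabuuhubakeb/ → uzosoukabuuhubakep.

uzosoukabuuhubakep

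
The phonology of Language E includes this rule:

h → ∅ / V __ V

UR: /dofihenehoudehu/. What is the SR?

dofieneoudeu

/h/ occurs between vowels /i/ and /e/, so it deletes.
/h/ occurs between vowels /e/ and /o/, so it deletes.
/h/ occurs between vowels /e/ and /u/, so it deletes.
Surface form: [dofieneoudeu].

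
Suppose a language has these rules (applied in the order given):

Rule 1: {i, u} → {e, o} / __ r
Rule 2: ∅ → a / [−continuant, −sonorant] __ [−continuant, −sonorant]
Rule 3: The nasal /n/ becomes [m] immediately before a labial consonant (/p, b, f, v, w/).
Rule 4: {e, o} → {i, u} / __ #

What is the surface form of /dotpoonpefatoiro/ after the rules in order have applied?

dotapoompefatoeru

Rule 1 (pre-rhotic lowering): /i/ is a high vowel immediately before /r/, so it lowers to [e]. /dotpoonpefatoiro/ → dotpoonpefatoero.
Rule 2 (stop-cluster a-epenthesis): /t/ and /p/ form a stop–stop cluster, so [a] is inserted between them. /dotpoonpefatoero/ → dotapoonpefatoero.
Rule 3 (nasal place assimilation): /n/ precedes the labial consonant /p/, so it assimilates in place to [m]. /dotapoonpefatoero/ → dotapoompefatoero.
Rule 4 (final vowel raising): /o/ is a mid vowel in word-final position, so it raises to [u]. /dotapoompefatoero/ → dotapoompefatoeru.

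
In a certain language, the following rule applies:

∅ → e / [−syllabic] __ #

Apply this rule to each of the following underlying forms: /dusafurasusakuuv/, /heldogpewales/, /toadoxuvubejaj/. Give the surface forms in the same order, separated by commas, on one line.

dusafurasusakuuve, heldogpewalese, toadoxuvubejaje

/dusafurasusakuuv/: the form ends in the consonant /v/, so [e] is inserted word-finally. → [dusafurasusakuuve].
/heldogpewales/: the form ends in the consonant /s/, so [e] is inserted word-finally. → [heldogpewalese].
/toadoxuvubejaj/: the form ends in the consonant /j/, so [e] is inserted word-finally. → [toadoxuvubejaje].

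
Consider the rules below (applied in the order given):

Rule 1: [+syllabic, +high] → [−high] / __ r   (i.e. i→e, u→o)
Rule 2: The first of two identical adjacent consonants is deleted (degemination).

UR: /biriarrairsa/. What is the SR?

Rule 1 (pre-rhotic lowering): /i/ is a high vowel immediately before /r/, so it lowers to [e]. /i/ is a high vowel immediately before /r/, so it lowers to [e]. /biriarrairsa/ → beriarraersa.
Rule 2 (degemination): /rr/ is a geminate; the first /r/ deletes. /beriarraersa/ → beriaraersa.

beriaraersa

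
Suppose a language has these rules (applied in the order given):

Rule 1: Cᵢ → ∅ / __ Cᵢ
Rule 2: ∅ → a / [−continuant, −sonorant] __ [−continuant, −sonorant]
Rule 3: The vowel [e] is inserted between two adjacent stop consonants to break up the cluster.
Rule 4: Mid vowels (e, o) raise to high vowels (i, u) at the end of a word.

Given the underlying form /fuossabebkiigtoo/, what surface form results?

fuosabebakiigatou

Rule 1 (degemination): /ss/ is a geminate; the first /s/ deletes. /fuossabebkiigtoo/ → fuosabebkiigtoo.
Rule 2 (stop-cluster a-epenthesis): /b/ and /k/ form a stop–stop cluster, so [a] is inserted between them. /g/ and /t/ form a stop–stop cluster, so [a] is inserted between them. /fuosabebkiigtoo/ → fuosabebakiigatoo.
Rule 3 (stop-cluster e-epenthesis): no segment meets the environment; /fuosabebakiigatoo/ is unchanged.
Rule 4 (final vowel raising): /o/ is a mid vowel in word-final position, so it raises to [u]. /fuosabebakiigatoo/ → fuosabebakiigatou.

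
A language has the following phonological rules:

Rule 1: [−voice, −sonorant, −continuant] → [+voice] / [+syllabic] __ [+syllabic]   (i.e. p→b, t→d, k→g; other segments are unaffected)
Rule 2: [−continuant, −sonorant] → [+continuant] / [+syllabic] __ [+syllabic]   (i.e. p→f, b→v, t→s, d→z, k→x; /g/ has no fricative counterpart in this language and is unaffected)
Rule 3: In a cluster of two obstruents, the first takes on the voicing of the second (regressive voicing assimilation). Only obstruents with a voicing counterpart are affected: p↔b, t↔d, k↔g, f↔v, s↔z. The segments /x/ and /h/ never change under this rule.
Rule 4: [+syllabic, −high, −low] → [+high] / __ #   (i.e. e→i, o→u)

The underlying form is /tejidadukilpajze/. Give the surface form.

Rule 1 (intervocalic voicing): /k/ is a voiceless stop between vowels /u/ and /i/, so it voices to [g]. /tejidadukilpajze/ → tejidadugilpajze.
Rule 2 (intervocalic spirantization): /d/ is a stop between vowels /i/ and /a/, so it spirantizes to the fricative [z]. /d/ is a stop between vowels /a/ and /u/, so it spirantizes to the fricative [z]. /tejidadugilpajze/ → tejizazugilpajze.
Rule 3 (regressive voicing assimilation): no segment meets the environment; /tejizazugilpajze/ is unchanged.
Rule 4 (final vowel raising): /e/ is a mid vowel in word-final position, so it raises to [i]. /tejizazugilpajze/ → tejizazugilpajzi.

tejizazugilpajzi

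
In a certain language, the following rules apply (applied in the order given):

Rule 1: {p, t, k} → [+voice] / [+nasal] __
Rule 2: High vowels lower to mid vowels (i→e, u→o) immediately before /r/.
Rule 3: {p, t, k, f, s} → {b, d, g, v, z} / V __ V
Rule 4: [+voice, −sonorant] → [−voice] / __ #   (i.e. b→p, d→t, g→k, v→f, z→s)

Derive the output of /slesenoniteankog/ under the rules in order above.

slezenonideangok

Rule 1 (post-nasal voicing): /k/ is a voiceless stop immediately after the nasal /n/, so it voices to [g]. /slesenoniteankog/ → slesenoniteangog.
Rule 2 (pre-rhotic lowering): no segment meets the environment; /slesenoniteangog/ is unchanged.
Rule 3 (intervocalic voicing): /s/ is a voiceless obstruent between vowels /e/ and /e/, so it voices to [z]. /t/ is a voiceless obstruent between vowels /i/ and /e/, so it voices to [d]. /slesenoniteangog/ → slezenonideangog.
Rule 4 (final devoicing): /g/ is a voiced obstruent in word-final position, so it devoices to [k]. /slezenonideangog/ → slezenonideangok.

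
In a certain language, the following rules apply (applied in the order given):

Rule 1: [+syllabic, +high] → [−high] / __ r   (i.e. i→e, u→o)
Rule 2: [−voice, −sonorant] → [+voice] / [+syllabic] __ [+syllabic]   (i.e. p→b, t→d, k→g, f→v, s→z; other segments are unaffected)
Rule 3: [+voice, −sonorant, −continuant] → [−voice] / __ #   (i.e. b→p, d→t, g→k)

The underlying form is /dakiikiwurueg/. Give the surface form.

dagiigiworuek

Rule 1 (pre-rhotic lowering): /u/ is a high vowel immediately before /r/, so it lowers to [o]. /dakiikiwurueg/ → dakiikiworueg.
Rule 2 (intervocalic voicing): /k/ is a voiceless obstruent between vowels /a/ and /i/, so it voices to [g]. /k/ is a voiceless obstruent between vowels /i/ and /i/, so it voices to [g]. /dakiikiworueg/ → dagiigiworueg.
Rule 3 (final devoicing): /g/ is a voiced stop in word-final position, so it devoices to [k]. /dagiigiworueg/ → dagiigiworuek.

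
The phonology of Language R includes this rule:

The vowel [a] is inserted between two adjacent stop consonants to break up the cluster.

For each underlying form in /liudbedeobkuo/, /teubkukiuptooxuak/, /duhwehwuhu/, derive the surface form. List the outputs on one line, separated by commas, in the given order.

liudabedeobakuo, teubakukiupatooxuak, duhwehwuhu

/liudbedeobkuo/: /d/ and /b/ form a stop–stop cluster, so [a] is inserted between them. /b/ and /k/ form a stop–stop cluster, so [a] is inserted between them. → [liudabedeobakuo].
/teubkukiuptooxuak/: /b/ and /k/ form a stop–stop cluster, so [a] is inserted between them. /p/ and /t/ form a stop–stop cluster, so [a] is inserted between them. → [teubakukiupatooxuak].
/duhwehwuhu/: the rule's environment is not met; surfaces unchanged as [duhwehwuhu].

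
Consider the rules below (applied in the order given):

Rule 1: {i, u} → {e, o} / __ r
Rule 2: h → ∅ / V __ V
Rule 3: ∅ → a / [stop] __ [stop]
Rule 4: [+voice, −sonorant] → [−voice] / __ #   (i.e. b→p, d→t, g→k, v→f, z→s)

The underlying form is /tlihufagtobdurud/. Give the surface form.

Rule 1 (pre-rhotic lowering): /u/ is a high vowel immediately before /r/, so it lowers to [o]. /tlihufagtobdurud/ → tlihufagtobdorud.
Rule 2 (intervocalic h-deletion): /h/ occurs between vowels /i/ and /u/, so it deletes. /tlihufagtobdorud/ → tliufagtobdorud.
Rule 3 (stop-cluster a-epenthesis): /g/ and /t/ form a stop–stop cluster, so [a] is inserted between them. /b/ and /d/ form a stop–stop cluster, so [a] is inserted between them. /tliufagtobdorud/ → tliufagatobadorud.
Rule 4 (final devoicing): /d/ is a voiced obstruent in word-final position, so it devoices to [t]. /tliufagatobadorud/ → tliufagatobadorut.

tliufagatobadorut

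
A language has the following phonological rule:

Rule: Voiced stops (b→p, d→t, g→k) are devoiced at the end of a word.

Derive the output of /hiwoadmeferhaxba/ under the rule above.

hiwoadmeferhaxba

No segment of /hiwoadmeferhaxba/ meets the structural description of the rule, so the form surfaces unchanged.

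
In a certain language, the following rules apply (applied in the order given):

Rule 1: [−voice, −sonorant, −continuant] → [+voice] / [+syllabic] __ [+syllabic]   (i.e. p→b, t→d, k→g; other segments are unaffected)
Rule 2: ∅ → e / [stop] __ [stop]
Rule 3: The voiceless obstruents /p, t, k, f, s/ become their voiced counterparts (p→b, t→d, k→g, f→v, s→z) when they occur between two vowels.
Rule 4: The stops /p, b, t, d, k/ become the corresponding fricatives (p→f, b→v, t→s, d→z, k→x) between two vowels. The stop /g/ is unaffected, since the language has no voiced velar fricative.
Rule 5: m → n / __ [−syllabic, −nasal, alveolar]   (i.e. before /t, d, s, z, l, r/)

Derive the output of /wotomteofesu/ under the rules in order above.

wozonteovezu

Rule 1 (intervocalic voicing): /t/ is a voiceless stop between vowels /o/ and /o/, so it voices to [d]. /wotomteofesu/ → wodomteofesu.
Rule 2 (stop-cluster e-epenthesis): no segment meets the environment; /wodomteofesu/ is unchanged.
Rule 3 (intervocalic voicing): /f/ is a voiceless obstruent between vowels /o/ and /e/, so it voices to [v]. /s/ is a voiceless obstruent between vowels /e/ and /u/, so it voices to [z]. /wodomteofesu/ → wodomteovezu.
Rule 4 (intervocalic spirantization): /d/ is a stop between vowels /o/ and /o/, so it spirantizes to the fricative [z]. /wodomteovezu/ → wozomteovezu.
Rule 5 (nasal place assimilation): /m/ precedes the alveolar consonant /t/, so it assimilates in place to [n]. /wozomteovezu/ → wozonteovezu.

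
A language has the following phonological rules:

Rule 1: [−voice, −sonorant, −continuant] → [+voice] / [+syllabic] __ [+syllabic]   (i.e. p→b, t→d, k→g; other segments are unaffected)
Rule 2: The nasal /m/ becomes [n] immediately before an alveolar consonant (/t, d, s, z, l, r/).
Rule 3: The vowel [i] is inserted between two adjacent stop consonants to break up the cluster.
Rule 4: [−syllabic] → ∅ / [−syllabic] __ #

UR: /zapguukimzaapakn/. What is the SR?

zapiguuginzaabak

Rule 1 (intervocalic voicing): /k/ is a voiceless stop between vowels /u/ and /i/, so it voices to [g]. /p/ is a voiceless stop between vowels /a/ and /a/, so it voices to [b]. /zapguukimzaapakn/ → zapguugimzaabakn.
Rule 2 (nasal place assimilation): /m/ precedes the alveolar consonant /z/, so it assimilates in place to [n]. /zapguugimzaabakn/ → zapguuginzaabakn.
Rule 3 (stop-cluster i-epenthesis): /p/ and /g/ form a stop–stop cluster, so [i] is inserted between them. /zapguuginzaabakn/ → zapiguuginzaabakn.
Rule 4 (final cluster simplification): /n/ is the second consonant of a word-final cluster /kn/, so it deletes. /zapiguuginzaabakn/ → zapiguuginzaabak.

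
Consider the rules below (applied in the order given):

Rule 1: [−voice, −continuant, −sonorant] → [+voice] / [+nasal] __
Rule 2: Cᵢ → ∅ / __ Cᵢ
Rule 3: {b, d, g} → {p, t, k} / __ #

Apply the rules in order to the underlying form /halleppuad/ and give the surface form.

Rule 1 (post-nasal voicing): no segment meets the environment; /halleppuad/ is unchanged.
Rule 2 (degemination): /ll/ is a geminate; the first /l/ deletes. /pp/ is a geminate; the first /p/ deletes. /halleppuad/ → halepuad.
Rule 3 (final devoicing): /d/ is a voiced stop in word-final position, so it devoices to [t]. /halepuad/ → halepuat.

halepuat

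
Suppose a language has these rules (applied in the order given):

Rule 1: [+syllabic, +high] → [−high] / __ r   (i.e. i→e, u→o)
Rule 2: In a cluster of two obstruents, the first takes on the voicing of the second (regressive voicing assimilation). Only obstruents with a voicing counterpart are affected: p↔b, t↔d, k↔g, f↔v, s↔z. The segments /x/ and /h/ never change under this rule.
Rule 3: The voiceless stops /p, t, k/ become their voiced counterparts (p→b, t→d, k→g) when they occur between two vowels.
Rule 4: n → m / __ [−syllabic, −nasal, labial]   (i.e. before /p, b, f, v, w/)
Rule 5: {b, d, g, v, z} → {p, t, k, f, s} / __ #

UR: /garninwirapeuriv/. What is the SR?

Rule 1 (pre-rhotic lowering): /i/ is a high vowel immediately before /r/, so it lowers to [e]. /u/ is a high vowel immediately before /r/, so it lowers to [o]. /garninwirapeuriv/ → garninwerapeoriv.
Rule 2 (regressive voicing assimilation): no segment meets the environment; /garninwerapeoriv/ is unchanged.
Rule 3 (intervocalic voicing): /p/ is a voiceless stop between vowels /a/ and /e/, so it voices to [b]. /garninwerapeoriv/ → garninwerabeoriv.
Rule 4 (nasal place assimilation): /n/ precedes the labial consonant /w/, so it assimilates in place to [m]. /garninwerabeoriv/ → garnimwerabeoriv.
Rule 5 (final devoicing): /v/ is a voiced obstruent in word-final position, so it devoices to [f]. /garnimwerabeoriv/ → garnimwerabeorif.

garnimwerabeorif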